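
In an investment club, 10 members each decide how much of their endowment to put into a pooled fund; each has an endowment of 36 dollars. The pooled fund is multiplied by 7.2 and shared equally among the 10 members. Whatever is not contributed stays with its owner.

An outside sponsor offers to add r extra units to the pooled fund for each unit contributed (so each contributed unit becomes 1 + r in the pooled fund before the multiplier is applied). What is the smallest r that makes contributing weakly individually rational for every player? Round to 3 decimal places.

0.389

With matching at rate r, one contributed unit becomes (1 + r) in the pooled fund and returns 7.2 × (1 + r) / 10 to the contributor.
Setting this equal to 1: 1 + r = 10/7.2 = 1.3889.
So the minimum matching rate is r = 1.3889 − 1 = 0.389.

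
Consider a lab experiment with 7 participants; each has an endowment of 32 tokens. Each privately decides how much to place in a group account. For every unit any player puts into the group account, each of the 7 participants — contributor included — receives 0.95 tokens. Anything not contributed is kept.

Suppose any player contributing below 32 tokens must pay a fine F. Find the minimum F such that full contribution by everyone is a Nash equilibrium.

1.60 tokens

Given the others contribute fully, the best deviation is to contribute 0 (any partial contribution still incurs the fine and gives up units whose private return 0.95 is below 1).
Deviating from 32 to 0 saves 32 tokens but forfeits the deviator's share of the drop in the group account: 0.95 × 32 = 30.40.
So the deviation gain is 32 − 30.40 = 1.60, and the fine must be at least 1.60 tokens to wipe it out.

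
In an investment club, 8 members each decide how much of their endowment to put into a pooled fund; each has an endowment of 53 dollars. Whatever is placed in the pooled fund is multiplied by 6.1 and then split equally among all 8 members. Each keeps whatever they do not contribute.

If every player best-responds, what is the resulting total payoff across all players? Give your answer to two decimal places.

424.00 dollars

Each contributed unit returns 6.1/8 = 0.7625 to its contributor — below 1 — so contributing 0 is dominant for every player. At the Nash equilibrium everyone keeps their 53, and the group total is 8 × 53 = 424.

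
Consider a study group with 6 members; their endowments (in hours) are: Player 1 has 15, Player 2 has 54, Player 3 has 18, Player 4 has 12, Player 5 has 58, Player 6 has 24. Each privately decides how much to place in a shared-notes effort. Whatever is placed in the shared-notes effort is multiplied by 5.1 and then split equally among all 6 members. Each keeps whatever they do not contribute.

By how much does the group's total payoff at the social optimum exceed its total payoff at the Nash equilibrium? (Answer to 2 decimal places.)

The private return per contributed unit is 5.1/6 = 0.8500 < 1 for every player regardless of endowment, so the Nash equilibrium is zero contribution and the group total is Σ E_j = 15 + 54 + 18 + 12 + 58 + 24 = 181.
Each contributed unit returns 5.100 to the group, so the social optimum is full contribution by everyone: group total = 5.100 × 181 = 923.10.
Efficiency loss = (5.100 − 1) × 181 = 742.10.

742.10 hours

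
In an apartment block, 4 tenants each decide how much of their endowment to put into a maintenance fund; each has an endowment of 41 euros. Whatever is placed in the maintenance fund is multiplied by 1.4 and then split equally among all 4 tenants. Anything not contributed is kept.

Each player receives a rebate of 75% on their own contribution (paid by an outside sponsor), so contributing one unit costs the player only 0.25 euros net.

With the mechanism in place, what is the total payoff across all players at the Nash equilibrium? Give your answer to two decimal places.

Under the mechanism each unit contributed yields (1.4/4) / 0.25 = 1.4000 back to its contributor per unit of net cost, which exceeds 1, making full contribution the dominant choice for everyone.
At the Nash equilibrium everyone contributes 41. Group total payoff = 4 × (41 × 0.75 + 1.4 × 41) = 352.60.

352.60 euros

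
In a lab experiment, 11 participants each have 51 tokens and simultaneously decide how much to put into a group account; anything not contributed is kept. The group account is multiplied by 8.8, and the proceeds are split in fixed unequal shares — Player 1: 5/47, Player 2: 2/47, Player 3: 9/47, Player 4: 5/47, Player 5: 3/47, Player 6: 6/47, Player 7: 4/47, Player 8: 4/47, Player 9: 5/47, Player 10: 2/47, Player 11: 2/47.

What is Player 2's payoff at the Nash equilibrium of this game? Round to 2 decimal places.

89.20 tokens

Each unit j contributes comes back to j as 8.8 × (j's share), so j prefers to contribute only if that share exceeds 1/8.8 = 0.1136; otherwise keeping the unit dominates.
Player 3 and Player 6 are above the threshold, contributing 51 each; the remaining 9 contribute 0. Total contributed: 102.
Player 2 keeps 51 and receives 8.8 × 102 × 2/47 = 38.20 from the group account, for a payoff of 89.20.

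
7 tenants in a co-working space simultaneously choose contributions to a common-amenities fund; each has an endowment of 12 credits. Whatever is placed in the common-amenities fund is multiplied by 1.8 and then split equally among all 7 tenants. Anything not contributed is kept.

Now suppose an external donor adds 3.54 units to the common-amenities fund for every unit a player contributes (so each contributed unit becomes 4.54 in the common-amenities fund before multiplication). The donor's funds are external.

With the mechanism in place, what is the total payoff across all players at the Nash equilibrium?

686.45 credits

The effective private return per unit is now 1.8 × 4.54 / 7 = 1.1674 > 1, so every player's dominant strategy flips to full contribution.
At the Nash equilibrium everyone contributes 12. Group total payoff = 1.8 × 4.54 × 84 = 686.45.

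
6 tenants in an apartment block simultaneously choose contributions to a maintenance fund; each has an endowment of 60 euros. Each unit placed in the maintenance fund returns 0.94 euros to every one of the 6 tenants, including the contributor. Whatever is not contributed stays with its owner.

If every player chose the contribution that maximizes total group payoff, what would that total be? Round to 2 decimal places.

Each contributed unit returns 5.640 to the group as a whole (0.94 to each of 6 players), which exceeds 1, so the social optimum is full contribution: group total = 5.640 × 360 = 2030.40.

2030.40 euros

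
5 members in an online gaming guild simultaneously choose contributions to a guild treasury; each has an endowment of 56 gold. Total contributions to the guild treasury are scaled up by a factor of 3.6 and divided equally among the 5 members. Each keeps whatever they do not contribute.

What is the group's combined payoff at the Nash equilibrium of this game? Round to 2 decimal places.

280.00 gold

Each contributed unit returns 3.6/5 = 0.7200 to its contributor — below 1 — so contributing 0 is dominant for every player. At the Nash equilibrium everyone keeps their 56, and the group total is 5 × 56 = 280.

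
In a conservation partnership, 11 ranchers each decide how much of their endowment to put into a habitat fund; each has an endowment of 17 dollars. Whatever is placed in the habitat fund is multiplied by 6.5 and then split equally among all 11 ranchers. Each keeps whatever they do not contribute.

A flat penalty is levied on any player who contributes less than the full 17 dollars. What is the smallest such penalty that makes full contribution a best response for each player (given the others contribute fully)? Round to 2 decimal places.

Given the others contribute fully, the best deviation is to contribute 0 (any partial contribution still incurs the fine and gives up units whose private return 0.5909 is below 1).
Deviating from 17 to 0 saves 17 dollars but forfeits the deviator's share of the drop in the habitat fund: 6.5/11 × 17 = 10.05.
So the deviation gain is 17 − 10.05 = 6.95, and the fine must be at least 6.95 dollars to wipe it out.

6.95 dollars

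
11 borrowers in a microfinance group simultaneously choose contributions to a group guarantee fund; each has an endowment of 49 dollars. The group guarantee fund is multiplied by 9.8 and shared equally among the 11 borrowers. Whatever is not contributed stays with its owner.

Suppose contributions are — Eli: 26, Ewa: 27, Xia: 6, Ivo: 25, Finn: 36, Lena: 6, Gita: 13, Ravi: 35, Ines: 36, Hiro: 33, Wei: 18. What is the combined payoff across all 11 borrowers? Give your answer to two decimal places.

2835.80 dollars

Total contributed: 26 + 27 + 6 + 25 + 36 + 6 + 13 + 35 + 36 + 33 + 18 = 261; total kept: 11 × 49 − 261 = 278.
The group guarantee fund pays out 9.8 × 261 = 2557.80 in aggregate.
Group total = 278 + 2557.80 = 2835.80.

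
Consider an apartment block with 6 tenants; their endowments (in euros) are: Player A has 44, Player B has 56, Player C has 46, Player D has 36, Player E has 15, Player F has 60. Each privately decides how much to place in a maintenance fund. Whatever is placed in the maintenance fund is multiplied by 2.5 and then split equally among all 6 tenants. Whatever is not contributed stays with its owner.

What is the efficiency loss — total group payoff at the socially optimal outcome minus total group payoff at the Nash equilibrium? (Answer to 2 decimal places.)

385.50 euros

The private return per contributed unit is 2.5/6 = 0.4167 < 1 for every player regardless of endowment, so the Nash equilibrium is zero contribution and the group total is Σ E_j = 44 + 56 + 46 + 36 + 15 + 60 = 257.
Each contributed unit returns 2.500 to the group, so the social optimum is full contribution by everyone: group total = 2.500 × 257 = 642.50.
Efficiency loss = (2.500 − 1) × 257 = 385.50.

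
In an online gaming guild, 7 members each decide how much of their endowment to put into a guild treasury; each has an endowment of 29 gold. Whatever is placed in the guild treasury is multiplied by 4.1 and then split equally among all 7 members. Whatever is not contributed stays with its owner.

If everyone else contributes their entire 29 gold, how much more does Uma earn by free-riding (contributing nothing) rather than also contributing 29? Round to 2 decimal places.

Switching from a contribution of 29 to 0 lets Uma keep an extra 29 gold, but lowers the guild treasury by 29, which costs Uma their own share of that drop: 4.1/7 × 29 = 16.99.
Net gain = 29 − 16.99 = 12.01. The private return per contributed unit (0.5857) is below 1, so free-riding is indeed the best response regardless of what the others do.

12.01 gold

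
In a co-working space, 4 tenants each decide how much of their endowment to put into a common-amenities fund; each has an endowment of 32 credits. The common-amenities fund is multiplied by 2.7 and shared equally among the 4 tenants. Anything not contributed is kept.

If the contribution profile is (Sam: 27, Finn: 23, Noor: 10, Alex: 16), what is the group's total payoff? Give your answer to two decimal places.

257.20 credits

Total contributed: 27 + 23 + 10 + 16 = 76; total kept: 4 × 32 − 76 = 52.
The common-amenities fund pays out 2.7 × 76 = 205.20 in aggregate.
Group total = 52 + 205.20 = 257.20.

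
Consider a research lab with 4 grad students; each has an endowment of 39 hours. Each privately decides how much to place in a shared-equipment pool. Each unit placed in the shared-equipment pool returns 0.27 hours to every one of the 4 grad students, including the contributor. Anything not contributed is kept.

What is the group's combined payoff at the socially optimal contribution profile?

168.48 hours

Each contributed unit returns 1.080 to the group as a whole (0.27 to each of 4 players), which exceeds 1, so the social optimum is full contribution: group total = 1.080 × 156 = 168.48.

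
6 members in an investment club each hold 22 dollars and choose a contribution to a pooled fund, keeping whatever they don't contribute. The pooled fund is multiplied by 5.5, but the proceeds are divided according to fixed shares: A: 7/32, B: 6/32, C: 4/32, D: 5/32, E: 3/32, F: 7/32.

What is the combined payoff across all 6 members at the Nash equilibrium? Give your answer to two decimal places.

429.00 dollars

Each unit j contributes comes back to j as 5.5 × (j's share), so j prefers to contribute only if that share exceeds 1/5.5 = 0.1818; otherwise keeping the unit dominates.
A, B and F are above the threshold, contributing 22 each; the remaining 3 contribute 0. Total contributed: 66.
The pooled fund pays out 5.5 × 66 = 363.00 in total (split across the unequal shares, but the aggregate is all that matters for the group sum).
The 3 free-riders keep 22 each, adding 66. Group total = 66 + 363.00 = 429.00.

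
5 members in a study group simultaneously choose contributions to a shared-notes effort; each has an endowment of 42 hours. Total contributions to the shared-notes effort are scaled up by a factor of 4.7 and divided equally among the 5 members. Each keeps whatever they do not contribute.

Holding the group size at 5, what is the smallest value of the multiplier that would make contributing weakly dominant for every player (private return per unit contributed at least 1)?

5

A contributed unit returns (multiplier)/5 to its contributor.
This reaches 1 exactly when the multiplier is 5.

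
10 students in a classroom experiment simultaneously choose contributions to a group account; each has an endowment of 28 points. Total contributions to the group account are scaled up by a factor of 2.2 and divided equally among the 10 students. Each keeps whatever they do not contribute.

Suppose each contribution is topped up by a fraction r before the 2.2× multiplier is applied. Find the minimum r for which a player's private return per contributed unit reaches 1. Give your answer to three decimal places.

3.545

With matching at rate r, one contributed unit becomes (1 + r) in the group account and returns 2.2 × (1 + r) / 10 to the contributor.
Setting this equal to 1: 1 + r = 10/2.2 = 4.5455.
So the minimum matching rate is r = 4.5455 − 1 = 3.545.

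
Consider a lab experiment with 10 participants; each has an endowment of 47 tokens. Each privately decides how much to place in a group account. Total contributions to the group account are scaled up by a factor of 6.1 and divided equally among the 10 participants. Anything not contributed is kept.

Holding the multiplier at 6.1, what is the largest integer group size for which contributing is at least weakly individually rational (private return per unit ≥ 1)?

Private return per unit is 6.1/(group size), which is ≥ 1 whenever the group size is ≤ 6.1.
The largest such integer is 6.

6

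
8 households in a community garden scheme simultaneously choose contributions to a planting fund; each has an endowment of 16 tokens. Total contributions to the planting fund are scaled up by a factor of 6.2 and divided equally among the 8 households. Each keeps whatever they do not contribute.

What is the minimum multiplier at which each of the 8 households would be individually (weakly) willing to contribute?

A contributed unit returns (multiplier)/8 to its contributor.
This reaches 1 exactly when the multiplier is 8.

8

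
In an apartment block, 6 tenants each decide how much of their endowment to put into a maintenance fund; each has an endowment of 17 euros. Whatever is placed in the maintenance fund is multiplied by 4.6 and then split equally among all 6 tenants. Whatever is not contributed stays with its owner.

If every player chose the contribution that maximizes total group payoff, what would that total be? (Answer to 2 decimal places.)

Each contributed unit returns 4.600 to the group as a whole (0.7667 to each of 6 players), which exceeds 1, so the social optimum is full contribution: group total = 4.600 × 102 = 469.20.

469.20 euros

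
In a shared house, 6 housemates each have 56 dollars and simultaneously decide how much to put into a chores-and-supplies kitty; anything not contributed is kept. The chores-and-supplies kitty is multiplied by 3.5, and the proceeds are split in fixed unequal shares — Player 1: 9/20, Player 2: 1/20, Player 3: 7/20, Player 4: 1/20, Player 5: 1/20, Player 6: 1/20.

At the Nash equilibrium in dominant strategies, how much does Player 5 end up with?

For player j, contributing a unit is worthwhile iff 3.5 × (j's share) ≥ 1, i.e. iff j's share is at least 0.2857.
Player 1 and Player 3 clear that bar, contributing 56 each; the remaining 4 contribute 0. Total contributed: 112.
Player 5 keeps 56 and receives 3.5 × 112 × 1/20 = 19.60 from the chores-and-supplies kitty, for a payoff of 75.60.

75.60 dollars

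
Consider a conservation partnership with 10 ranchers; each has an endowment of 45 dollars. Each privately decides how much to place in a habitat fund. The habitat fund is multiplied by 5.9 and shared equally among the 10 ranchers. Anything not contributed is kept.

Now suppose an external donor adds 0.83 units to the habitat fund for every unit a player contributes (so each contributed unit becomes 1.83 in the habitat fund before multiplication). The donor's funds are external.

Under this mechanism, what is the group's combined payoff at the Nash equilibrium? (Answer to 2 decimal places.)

4858.65 dollars

The effective private return per unit is now 5.9 × 1.83 / 10 = 1.0797 > 1, so every player's dominant strategy flips to full contribution.
So the Nash equilibrium is full contribution by all 10; the group earns 5.9 × 1.83 × 450 = 4858.65.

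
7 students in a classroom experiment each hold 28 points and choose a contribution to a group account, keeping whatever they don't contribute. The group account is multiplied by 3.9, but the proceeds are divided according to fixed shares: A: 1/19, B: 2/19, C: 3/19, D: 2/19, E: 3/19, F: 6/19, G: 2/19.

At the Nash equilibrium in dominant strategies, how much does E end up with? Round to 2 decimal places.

45.24 points

Each unit j contributes comes back to j as 3.9 × (j's share), so j prefers to contribute only if that share exceeds 1/3.9 = 0.2564; otherwise keeping the unit dominates.
F alone (share 6/19) is above the threshold, contributing 28; the remaining 6 contribute 0. Total contributed: 28.
E keeps 28 and receives 3.9 × 28 × 3/19 = 17.24 from the group account, for a payoff of 45.24.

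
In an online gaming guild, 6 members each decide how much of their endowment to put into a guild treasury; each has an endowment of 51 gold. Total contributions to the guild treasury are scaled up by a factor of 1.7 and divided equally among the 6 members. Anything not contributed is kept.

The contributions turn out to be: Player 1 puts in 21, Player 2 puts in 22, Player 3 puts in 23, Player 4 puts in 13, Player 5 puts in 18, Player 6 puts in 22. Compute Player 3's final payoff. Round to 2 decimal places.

61.72 gold

Total contributed: 21 + 22 + 23 + 13 + 18 + 22 = 119.
Each receives 1.7 × 119 / 6 = 33.72 from the guild treasury.
Player 3 keeps 51 − 23 = 28, so Player 3's payoff is 28 + 33.72 = 61.72.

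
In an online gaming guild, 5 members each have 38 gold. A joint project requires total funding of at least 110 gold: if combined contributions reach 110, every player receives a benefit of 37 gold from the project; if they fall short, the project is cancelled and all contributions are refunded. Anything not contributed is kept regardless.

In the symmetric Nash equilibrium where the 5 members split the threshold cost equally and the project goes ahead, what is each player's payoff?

53 gold

Equal share of the threshold: 110/5 = 22.
At this profile no one gains by cutting their contribution: any cut drops the total below 110, the project is cancelled, contributions are refunded, and the deviator ends with 38, which is less than 38 − 22 + 37 = 53. Contributing more than 22 just wastes the excess. So contributing exactly 22 is a best response.
Each player's payoff: 38 − 22 + 37 = 53.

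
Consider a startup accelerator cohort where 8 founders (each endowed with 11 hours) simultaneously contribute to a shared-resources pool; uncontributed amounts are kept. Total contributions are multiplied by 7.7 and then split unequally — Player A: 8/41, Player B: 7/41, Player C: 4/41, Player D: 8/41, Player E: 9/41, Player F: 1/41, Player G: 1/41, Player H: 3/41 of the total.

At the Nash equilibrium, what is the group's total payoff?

382.80 hours

Player j's private return per contributed unit is 7.7 × (j's share). Contributing is weakly dominant for j when that share is at least 1/7.7 = 0.1299, and contributing 0 is dominant otherwise.
Player A, Player B, Player D and Player E are above the threshold, contributing 11 each; the remaining 4 contribute 0. Total contributed: 44.
The shared-resources pool pays out 7.7 × 44 = 338.80 in total (split across the unequal shares, but the aggregate is all that matters for the group sum).
The 4 free-riders keep 11 each, adding 44. Group total = 44 + 338.80 = 382.80.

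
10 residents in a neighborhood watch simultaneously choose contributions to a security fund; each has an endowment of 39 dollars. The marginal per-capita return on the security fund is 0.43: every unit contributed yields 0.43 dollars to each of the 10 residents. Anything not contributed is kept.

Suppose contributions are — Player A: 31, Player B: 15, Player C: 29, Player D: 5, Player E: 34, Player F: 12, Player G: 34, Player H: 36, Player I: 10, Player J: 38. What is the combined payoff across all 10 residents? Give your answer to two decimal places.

Total contributed: 31 + 15 + 29 + 5 + 34 + 12 + 34 + 36 + 10 + 38 = 244; total kept: 10 × 39 − 244 = 146.
The security fund pays out 0.43 × 10 × 244 = 1049.20 in aggregate.
Group total = 146 + 1049.20 = 1195.20.

1195.20 dollars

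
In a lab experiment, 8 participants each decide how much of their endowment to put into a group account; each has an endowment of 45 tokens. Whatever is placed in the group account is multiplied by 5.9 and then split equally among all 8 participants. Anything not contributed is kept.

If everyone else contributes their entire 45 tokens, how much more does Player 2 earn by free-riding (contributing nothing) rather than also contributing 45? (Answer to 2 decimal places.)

Switching from a contribution of 45 to 0 lets Player 2 keep an extra 45 tokens, but lowers the group account by 45, which costs Player 2 their own share of that drop: 5.9/8 × 45 = 33.19.
Net gain = 45 − 33.19 = 11.81. The private return per contributed unit (0.7375) is below 1, so free-riding is indeed the best response regardless of what the others do.

11.81 tokens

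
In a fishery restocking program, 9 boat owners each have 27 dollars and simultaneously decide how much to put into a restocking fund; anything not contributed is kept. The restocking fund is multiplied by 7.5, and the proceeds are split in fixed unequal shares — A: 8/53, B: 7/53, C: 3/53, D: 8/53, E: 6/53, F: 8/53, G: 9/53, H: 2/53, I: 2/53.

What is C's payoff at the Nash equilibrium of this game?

Each unit j contributes comes back to j as 7.5 × (j's share), so j prefers to contribute only if that share exceeds 1/7.5 = 0.1333; otherwise keeping the unit dominates.
A, D, F and G are above the threshold, contributing 27 each; the remaining 5 contribute 0. Total contributed: 108.
C keeps 27 and receives 7.5 × 108 × 3/53 = 45.85 from the restocking fund, for a payoff of 72.85.

72.85 dollars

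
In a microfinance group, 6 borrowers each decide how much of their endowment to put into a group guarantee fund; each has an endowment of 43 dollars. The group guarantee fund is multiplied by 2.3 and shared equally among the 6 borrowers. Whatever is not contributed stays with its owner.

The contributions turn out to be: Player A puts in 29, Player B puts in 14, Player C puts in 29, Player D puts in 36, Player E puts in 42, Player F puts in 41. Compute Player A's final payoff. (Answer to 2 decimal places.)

Total contributed: 29 + 14 + 29 + 36 + 42 + 41 = 191.
Each receives 2.3 × 191 / 6 = 73.22 from the group guarantee fund.
Player A keeps 43 − 29 = 14, so Player A's payoff is 14 + 73.22 = 87.22.

87.22 dollars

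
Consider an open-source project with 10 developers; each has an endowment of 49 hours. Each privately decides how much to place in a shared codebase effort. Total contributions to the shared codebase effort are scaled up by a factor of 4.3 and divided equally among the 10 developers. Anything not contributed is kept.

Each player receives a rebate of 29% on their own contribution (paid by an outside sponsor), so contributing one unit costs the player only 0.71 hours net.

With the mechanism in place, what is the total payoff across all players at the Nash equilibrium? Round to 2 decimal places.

490.00 hours

Even with the mechanism, each unit contributed returns only (4.3/10) / 0.71 = 0.6056 per unit of net cost, so contributing nothing is still dominant.
At the Nash equilibrium no one contributes; group total payoff = 10 × 49 = 490.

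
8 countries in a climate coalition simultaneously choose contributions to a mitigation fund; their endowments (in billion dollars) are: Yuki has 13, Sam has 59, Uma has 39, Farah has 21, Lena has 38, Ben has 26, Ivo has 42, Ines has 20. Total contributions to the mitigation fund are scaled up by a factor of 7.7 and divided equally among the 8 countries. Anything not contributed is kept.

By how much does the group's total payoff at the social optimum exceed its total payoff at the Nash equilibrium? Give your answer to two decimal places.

1728.60 billion dollars

The private return per contributed unit is 7.7/8 = 0.9625 < 1 for every player regardless of endowment, so the Nash equilibrium is zero contribution and the group total is Σ E_j = 13 + 59 + 39 + 21 + 38 + 26 + 42 + 20 = 258.
Each contributed unit returns 7.700 to the group, so the social optimum is full contribution by everyone: group total = 7.700 × 258 = 1986.60.
Efficiency loss = (7.700 − 1) × 258 = 1728.60.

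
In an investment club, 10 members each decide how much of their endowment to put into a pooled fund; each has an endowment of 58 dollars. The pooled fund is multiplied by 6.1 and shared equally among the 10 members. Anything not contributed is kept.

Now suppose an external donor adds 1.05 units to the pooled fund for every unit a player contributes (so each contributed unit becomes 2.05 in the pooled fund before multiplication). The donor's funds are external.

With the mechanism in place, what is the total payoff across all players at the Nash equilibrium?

7252.90 dollars

With the mechanism, a contributed unit returns 6.1 × 2.05 / 10 = 1.2505 per unit of net cost to the contributor — now above 1 — so contributing fully is weakly dominant for every player.
At the Nash equilibrium everyone contributes 58. Group total payoff = 6.1 × 2.05 × 580 = 7252.90.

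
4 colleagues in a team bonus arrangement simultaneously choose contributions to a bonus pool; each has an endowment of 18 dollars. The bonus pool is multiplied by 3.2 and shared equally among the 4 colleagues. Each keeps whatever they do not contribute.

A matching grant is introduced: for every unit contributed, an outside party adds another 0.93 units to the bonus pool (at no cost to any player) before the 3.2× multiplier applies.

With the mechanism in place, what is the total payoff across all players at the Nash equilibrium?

444.67 dollars

With the mechanism, a contributed unit returns 3.2 × 1.93 / 4 = 1.5440 per unit of net cost to the contributor — now above 1 — so contributing fully is weakly dominant for every player.
So the Nash equilibrium is full contribution by all 4; the group earns 3.2 × 1.93 × 72 = 444.67.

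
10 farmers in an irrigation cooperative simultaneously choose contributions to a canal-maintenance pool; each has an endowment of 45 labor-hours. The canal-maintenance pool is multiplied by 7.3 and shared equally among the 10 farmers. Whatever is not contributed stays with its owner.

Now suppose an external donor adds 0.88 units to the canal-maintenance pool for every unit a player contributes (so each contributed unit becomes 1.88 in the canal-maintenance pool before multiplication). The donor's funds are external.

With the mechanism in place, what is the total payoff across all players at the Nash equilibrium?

With the mechanism, a contributed unit returns 7.3 × 1.88 / 10 = 1.3724 per unit of net cost to the contributor — now above 1 — so contributing fully is weakly dominant for every player.
So the Nash equilibrium is full contribution by all 10; the group earns 7.3 × 1.88 × 450 = 6175.80.

6175.80 labor-hours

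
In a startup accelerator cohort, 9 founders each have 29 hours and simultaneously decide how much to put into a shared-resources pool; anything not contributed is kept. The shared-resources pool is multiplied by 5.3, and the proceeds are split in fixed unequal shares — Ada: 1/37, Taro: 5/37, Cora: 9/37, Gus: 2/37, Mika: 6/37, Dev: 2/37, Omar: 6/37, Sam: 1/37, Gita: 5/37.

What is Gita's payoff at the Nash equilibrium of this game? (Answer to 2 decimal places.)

For player j, contributing a unit is worthwhile iff 5.3 × (j's share) ≥ 1, i.e. iff j's share is at least 0.1887.
The only share above 0.1887 is Cora's 9/37, contributing 29; the remaining 8 contribute 0. Total contributed: 29.
Gita keeps 29 and receives 5.3 × 29 × 5/37 = 20.77 from the shared-resources pool, for a payoff of 49.77.

49.77 hours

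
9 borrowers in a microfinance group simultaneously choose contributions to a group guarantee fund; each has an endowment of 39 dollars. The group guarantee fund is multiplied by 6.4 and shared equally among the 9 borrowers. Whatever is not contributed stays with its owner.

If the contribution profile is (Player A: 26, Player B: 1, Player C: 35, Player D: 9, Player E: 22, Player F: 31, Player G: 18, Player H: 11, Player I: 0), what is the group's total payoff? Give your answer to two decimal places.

1177.20 dollars

Total contributed: 26 + 1 + 35 + 9 + 22 + 31 + 18 + 11 + 0 = 153; total kept: 9 × 39 − 153 = 198.
The group guarantee fund pays out 6.4 × 153 = 979.20 in aggregate.
Group total = 198 + 979.20 = 1177.20.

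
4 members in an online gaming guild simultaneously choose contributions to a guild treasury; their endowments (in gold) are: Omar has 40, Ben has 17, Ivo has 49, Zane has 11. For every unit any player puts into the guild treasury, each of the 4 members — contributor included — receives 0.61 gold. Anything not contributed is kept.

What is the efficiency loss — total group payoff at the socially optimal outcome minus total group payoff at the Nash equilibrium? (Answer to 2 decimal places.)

168.48 gold

The private return per contributed unit is 0.61 < 1 for everyone, so the Nash equilibrium is zero contribution and the group total is Σ E_j = 40 + 17 + 49 + 11 = 117.
Each contributed unit returns 2.440 to the group, so the social optimum is full contribution by everyone: group total = 2.440 × 117 = 285.48.
Efficiency loss = (2.440 − 1) × 117 = 168.48.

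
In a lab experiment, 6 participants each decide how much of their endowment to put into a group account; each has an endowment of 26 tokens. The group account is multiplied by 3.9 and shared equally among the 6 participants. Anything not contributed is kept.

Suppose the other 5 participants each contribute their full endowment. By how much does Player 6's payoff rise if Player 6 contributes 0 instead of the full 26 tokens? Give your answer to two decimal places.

9.10 tokens

Switching from a contribution of 26 to 0 lets Player 6 keep an extra 26 tokens, but lowers the group account by 26, which costs Player 6 their own share of that drop: 3.9/6 × 26 = 16.90.
Net gain = 26 − 16.90 = 9.10. The private return per contributed unit (0.6500) is below 1, so free-riding is indeed the best response regardless of what the others do.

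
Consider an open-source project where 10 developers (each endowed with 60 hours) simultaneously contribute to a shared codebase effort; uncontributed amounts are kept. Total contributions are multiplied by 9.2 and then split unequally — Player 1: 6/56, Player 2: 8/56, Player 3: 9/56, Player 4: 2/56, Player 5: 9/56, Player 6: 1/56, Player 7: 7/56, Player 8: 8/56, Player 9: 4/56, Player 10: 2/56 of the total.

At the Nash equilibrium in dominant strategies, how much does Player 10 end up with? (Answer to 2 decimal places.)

158.57 hours

Each unit j contributes comes back to j as 9.2 × (j's share), so j prefers to contribute only if that share exceeds 1/9.2 = 0.1087; otherwise keeping the unit dominates.
The shares above 0.1087 belong to Player 2, Player 3, Player 5, Player 7 and Player 8, contributing 60 each; the remaining 5 contribute 0. Total contributed: 300.
Player 10 keeps 60 and receives 9.2 × 300 × 2/56 = 98.57 from the shared codebase effort, for a payoff of 158.57.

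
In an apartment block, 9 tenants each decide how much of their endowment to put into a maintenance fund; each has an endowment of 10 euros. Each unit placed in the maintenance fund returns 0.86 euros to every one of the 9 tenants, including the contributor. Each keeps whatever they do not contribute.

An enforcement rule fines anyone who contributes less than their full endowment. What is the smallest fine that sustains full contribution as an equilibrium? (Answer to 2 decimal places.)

Given the others contribute fully, the best deviation is to contribute 0 (any partial contribution still incurs the fine and gives up units whose private return 0.86 is below 1).
Deviating from 10 to 0 saves 10 euros but forfeits the deviator's share of the drop in the maintenance fund: 0.86 × 10 = 8.60.
So the deviation gain is 10 − 8.60 = 1.40, and the fine must be at least 1.40 euros to wipe it out.

1.40 euros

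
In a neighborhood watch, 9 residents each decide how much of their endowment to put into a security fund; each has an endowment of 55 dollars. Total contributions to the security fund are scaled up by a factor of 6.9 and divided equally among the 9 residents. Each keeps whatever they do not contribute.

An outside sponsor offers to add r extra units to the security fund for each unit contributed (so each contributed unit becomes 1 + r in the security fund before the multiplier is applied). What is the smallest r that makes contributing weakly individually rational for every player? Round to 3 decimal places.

0.304

With matching at rate r, one contributed unit becomes (1 + r) in the security fund and returns 6.9 × (1 + r) / 9 to the contributor.
Setting this equal to 1: 1 + r = 9/6.9 = 1.3043.
So the minimum matching rate is r = 1.3043 − 1 = 0.304.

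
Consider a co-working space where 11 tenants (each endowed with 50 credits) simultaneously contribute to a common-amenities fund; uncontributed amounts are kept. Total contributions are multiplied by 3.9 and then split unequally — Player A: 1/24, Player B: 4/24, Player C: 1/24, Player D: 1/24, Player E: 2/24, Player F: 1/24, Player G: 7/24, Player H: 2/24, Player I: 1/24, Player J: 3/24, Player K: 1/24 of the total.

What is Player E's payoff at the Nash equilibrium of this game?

66.25 credits

For player j, contributing a unit is worthwhile iff 3.9 × (j's share) ≥ 1, i.e. iff j's share is at least 0.2564.
The only share above 0.2564 is Player G's 7/24, contributing 50; the remaining 10 contribute 0. Total contributed: 50.
Player E keeps 50 and receives 3.9 × 50 × 2/24 = 16.25 from the common-amenities fund, for a payoff of 66.25.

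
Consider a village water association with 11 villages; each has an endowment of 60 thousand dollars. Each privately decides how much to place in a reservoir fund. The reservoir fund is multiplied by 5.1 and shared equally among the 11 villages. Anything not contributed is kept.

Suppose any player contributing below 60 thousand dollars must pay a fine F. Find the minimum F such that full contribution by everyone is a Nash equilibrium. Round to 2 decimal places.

Given the others contribute fully, the best deviation is to contribute 0 (any partial contribution still incurs the fine and gives up units whose private return 0.4636 is below 1).
Deviating from 60 to 0 saves 60 thousand dollars but forfeits the deviator's share of the drop in the reservoir fund: 5.1/11 × 60 = 27.82.
So the deviation gain is 60 − 27.82 = 32.18, and the fine must be at least 32.18 thousand dollars to wipe it out.

32.18 thousand dollars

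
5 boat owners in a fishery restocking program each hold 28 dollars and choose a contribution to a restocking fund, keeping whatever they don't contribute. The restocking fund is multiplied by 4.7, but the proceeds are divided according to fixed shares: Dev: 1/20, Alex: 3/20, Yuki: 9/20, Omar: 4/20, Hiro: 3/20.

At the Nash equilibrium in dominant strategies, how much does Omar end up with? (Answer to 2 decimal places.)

Each unit j contributes comes back to j as 4.7 × (j's share), so j prefers to contribute only if that share exceeds 1/4.7 = 0.2128; otherwise keeping the unit dominates.
Only Yuki (9/20) clears that bar, contributing 28; the remaining 4 contribute 0. Total contributed: 28.
Omar keeps 28 and receives 4.7 × 28 × 4/20 = 26.32 from the restocking fund, for a payoff of 54.32.

54.32 dollars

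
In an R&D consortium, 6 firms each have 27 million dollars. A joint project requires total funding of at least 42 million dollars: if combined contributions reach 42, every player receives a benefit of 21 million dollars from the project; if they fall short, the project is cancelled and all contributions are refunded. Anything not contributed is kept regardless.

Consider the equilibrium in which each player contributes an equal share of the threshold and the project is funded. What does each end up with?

41 million dollars

Equal share of the threshold: 42/6 = 7.
At this profile no one gains by cutting their contribution: any cut drops the total below 42, the project is cancelled, contributions are refunded, and the deviator ends with 27, which is less than 27 − 7 + 21 = 41. Contributing more than 7 just wastes the excess. So contributing exactly 7 is a best response.
Each player's payoff: 27 − 7 + 21 = 41.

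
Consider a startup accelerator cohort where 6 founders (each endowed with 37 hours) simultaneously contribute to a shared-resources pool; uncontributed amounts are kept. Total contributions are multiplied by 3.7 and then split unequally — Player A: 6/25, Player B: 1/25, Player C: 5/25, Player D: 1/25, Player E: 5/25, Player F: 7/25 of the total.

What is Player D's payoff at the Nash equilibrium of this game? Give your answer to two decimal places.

42.48 hours

Player j's private return per contributed unit is 3.7 × (j's share). Contributing is weakly dominant for j when that share is at least 1/3.7 = 0.2703, and contributing 0 is dominant otherwise.
Only Player F (7/25) clears that bar, contributing 37; the remaining 5 contribute 0. Total contributed: 37.
Player D keeps 37 and receives 3.7 × 37 × 1/25 = 5.48 from the shared-resources pool, for a payoff of 42.48.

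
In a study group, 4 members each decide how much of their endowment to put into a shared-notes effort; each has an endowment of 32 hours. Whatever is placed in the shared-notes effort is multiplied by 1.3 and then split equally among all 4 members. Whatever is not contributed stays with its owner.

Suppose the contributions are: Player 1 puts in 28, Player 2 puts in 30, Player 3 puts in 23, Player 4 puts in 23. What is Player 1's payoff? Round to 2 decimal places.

Total contributed: 28 + 30 + 23 + 23 = 104.
Each receives 1.3 × 104 / 4 = 33.80 from the shared-notes effort.
Player 1 keeps 32 − 28 = 4, so Player 1's payoff is 4 + 33.80 = 37.80.

37.80 hours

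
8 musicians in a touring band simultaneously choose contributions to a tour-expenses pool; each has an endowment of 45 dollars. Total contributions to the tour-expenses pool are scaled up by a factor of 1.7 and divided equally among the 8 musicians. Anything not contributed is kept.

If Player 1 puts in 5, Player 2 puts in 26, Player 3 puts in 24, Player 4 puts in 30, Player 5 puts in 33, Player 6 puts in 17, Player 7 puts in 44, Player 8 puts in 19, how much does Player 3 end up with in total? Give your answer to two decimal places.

Total contributed: 5 + 26 + 24 + 30 + 33 + 17 + 44 + 19 = 198.
Each receives 1.7 × 198 / 8 = 42.08 from the tour-expenses pool.
Player 3 keeps 45 − 24 = 21, so Player 3's payoff is 21 + 42.08 = 63.08.

63.08 dollars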